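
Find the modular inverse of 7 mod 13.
Since 13 is prime, by Fermat 7^(-1) ≡ 7^{11} ≡ 2 mod 13. Verify: 7 × 2 = 14 ≡ 1 mod 13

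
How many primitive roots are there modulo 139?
A prime p has φ(p-1) primitive roots; here φ(138) = 44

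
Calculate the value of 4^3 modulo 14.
4^{3} = 64 ≡ 8 mod 14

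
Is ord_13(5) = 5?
Powers of 5 mod 13: 5^1≡5, 5^2≡12, 5^3≡8, 5^4≡1. Already 5^4≡1, so the order is 4 < 5. No, the actual order is 4.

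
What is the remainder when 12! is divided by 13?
By Wilson's theorem, (12)! ≡ -1 ≡ 12 mod 13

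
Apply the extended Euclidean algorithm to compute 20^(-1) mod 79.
Extended GCD: 20(4) + 79(-1) = 1. So 20^(-1) ≡ 4 mod 79. Verify: 20 × 4 = 80 ≡ 1 mod 79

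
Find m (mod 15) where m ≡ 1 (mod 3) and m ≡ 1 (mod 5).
M = 3 × 5 = 15. M₁ = 5, y₁ ≡ 2 (mod 3). M₂ = 3, y₂ ≡ 2 (mod 5). m = 1×5×2 + 1×3×2 ≡ 1 (mod 15)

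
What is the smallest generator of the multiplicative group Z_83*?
g = 2. Powers: [2, 4, 8, 16, 32, 64, ...] generates all 82 non-zero residues.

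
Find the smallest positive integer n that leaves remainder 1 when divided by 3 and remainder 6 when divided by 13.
M = 3 × 13 = 39. M₁ = 13, y₁ ≡ 1 (mod 3). M₂ = 3, y₂ ≡ 9 (mod 13). n = 1×13×1 + 6×3×9 ≡ 19 (mod 39)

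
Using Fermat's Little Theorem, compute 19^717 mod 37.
By Fermat: 19^{36} ≡ 1 mod 37. 717 ≡ 33 mod 36. So 19^{717} ≡ 19^{33} ≡ 8 mod 37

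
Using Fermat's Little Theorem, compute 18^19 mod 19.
By Fermat: 18^{18} ≡ 1 (mod 19). So 18^{19} = 18^{18} · 18^{1} ≡ 18^{1} ≡ 18 (mod 19)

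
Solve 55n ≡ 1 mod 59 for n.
Since 59 is prime, by Fermat 55^(-1) ≡ 55^{57} ≡ 44 mod 59. Verify: 55 × 44 = 2420 ≡ 1 mod 59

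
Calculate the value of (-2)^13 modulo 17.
By repeated squaring (mod 17): (-2)^{1}≡15, (-2)^{2}≡4, (-2)^{4}≡16, (-2)^{8}≡1. Then (-2)^{13} = (-2)^{8+4+1} ≡ 1 × 16 × 15 ≡ 2 (mod 17)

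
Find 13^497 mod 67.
Using Fermat: 13^{66} ≡ 1 mod 67. 497 ≡ 35 mod 66. So 13^{497} ≡ 13^{35} ≡ 32 mod 67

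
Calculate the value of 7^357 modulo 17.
Using Fermat: 7^{16} ≡ 1 (mod 17). 357 ≡ 5 (mod 16). So 7^{357} ≡ 7^{5} ≡ 11 (mod 17)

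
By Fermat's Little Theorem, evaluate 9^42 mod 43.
By Fermat's Little Theorem, 9^{42} ≡ 1 mod 43 since 43 is prime and gcd(9, 43) = 1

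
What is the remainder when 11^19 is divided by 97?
By repeated squaring (mod 97): 11^{1}≡11, 11^{2}≡24, 11^{4}≡91, 11^{8}≡36, 11^{16}≡35. Then 11^{19} = 11^{16+2+1} ≡ 35 × 24 × 11 ≡ 25 (mod 97)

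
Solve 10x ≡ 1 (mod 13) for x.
Since 13 is prime, by Fermat 10^(-1) ≡ 10^{11} ≡ 4 (mod 13). Verify: 10 × 4 = 40 ≡ 1 (mod 13)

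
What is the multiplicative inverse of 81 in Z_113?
Since 113 is prime, by Fermat 81^(-1) ≡ 81^{111} ≡ 60 (mod 113). Verify: 81 × 60 = 4860 ≡ 1 (mod 113)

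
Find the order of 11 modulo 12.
Powers of 11 mod 12: 11^1≡11, 11^2≡1. So the order of 11 is 2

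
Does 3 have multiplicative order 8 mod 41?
Powers of 3 mod 41: 3^1≡3, 3^2≡9, 3^3≡27, 3^4≡40, 3^5≡38, 3^6≡32, 3^7≡14, 3^8≡1. First k with 3^k≡1 is k=8. Yes, ord_41(3) = 8.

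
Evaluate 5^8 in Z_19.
By repeated squaring (mod 19): 5^{1}≡5, 5^{2}≡6, 5^{4}≡17, 5^{8}≡4. So 5^{8} ≡ 4 (mod 19)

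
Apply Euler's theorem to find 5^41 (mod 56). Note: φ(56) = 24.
By Euler: 5^{24} ≡ 1 (mod 56) since gcd(5, 56) = 1. 41 = 1×24 + 17. So 5^{41} ≡ 5^{17} ≡ 45 (mod 56)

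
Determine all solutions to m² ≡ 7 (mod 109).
The square roots of 7 mod 109 are 15 and 94. Verify: 15² = 225 ≡ 7 (mod 109)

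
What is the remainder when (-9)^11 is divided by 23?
By repeated squaring mod 23: (-9)^{1}≡14, (-9)^{2}≡12, (-9)^{4}≡6, (-9)^{8}≡13. Then (-9)^{11} = (-9)^{8+2+1} ≡ 13 × 12 × 14 ≡ 22 mod 23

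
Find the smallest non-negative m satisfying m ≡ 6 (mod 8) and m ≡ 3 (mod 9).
M = 8 × 9 = 72. M₁ = 9, y₁ ≡ 1 (mod 8). M₂ = 8, y₂ ≡ 8 (mod 9). m = 6×9×1 + 3×8×8 ≡ 30 (mod 72)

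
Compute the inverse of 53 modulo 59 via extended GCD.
Extended GCD: 53(-10) + 59(9) = 1. So 53^(-1) ≡ -10 ≡ 49 mod 59. Verify: 53 × 49 = 2597 ≡ 1 mod 59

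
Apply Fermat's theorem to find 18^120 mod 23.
By Fermat: 18^{22} ≡ 1 mod 23. 120 = 5×22 + 10. So 18^{120} ≡ 18^{10} ≡ 9 mod 23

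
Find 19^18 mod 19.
By repeated squaring mod 19: 19^{1}≡0, 19^{2}≡0, 19^{4}≡0, 19^{8}≡0, 19^{16}≡0. Then 19^{18} = 19^{16+2} ≡ 0 × 0 ≡ 0 mod 19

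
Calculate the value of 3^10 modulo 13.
By repeated squaring (mod 13): 3^{1}≡3, 3^{2}≡9, 3^{4}≡3, 3^{8}≡9. Then 3^{10} = 3^{8+2} ≡ 9 × 9 ≡ 3 (mod 13)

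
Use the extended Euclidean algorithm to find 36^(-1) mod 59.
Extended GCD: 36(-18) + 59(11) = 1. So 36^(-1) ≡ -18 ≡ 41 mod 59. Verify: 36 × 41 = 1476 ≡ 1 mod 59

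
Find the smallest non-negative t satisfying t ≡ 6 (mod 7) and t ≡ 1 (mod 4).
M = 7 × 4 = 28. M₁ = 4, y₁ ≡ 2 (mod 7). M₂ = 7, y₂ ≡ 3 (mod 4). t = 6×4×2 + 1×7×3 ≡ 13 (mod 28)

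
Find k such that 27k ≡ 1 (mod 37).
Since 37 is prime, by Fermat 27^(-1) ≡ 27^{35} ≡ 11 (mod 37). Verify: 27 × 11 = 297 ≡ 1 (mod 37)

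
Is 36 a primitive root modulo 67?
36^{33} ≡ 1 (mod 67) and 33 < 66, so ord_67(36) = 33 ≠ 66 and 36 is not a primitive root.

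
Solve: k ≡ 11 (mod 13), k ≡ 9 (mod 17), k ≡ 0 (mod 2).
M = 13 × 17 × 2 = 442. M₁ = 34, y₁ ≡ 5 (mod 13). M₂ = 26, y₂ ≡ 2 (mod 17). M₃ = 221, y₃ ≡ 1 (mod 2). k = 11×34×5 + 9×26×2 + 0×221×1 ≡ 128 (mod 442)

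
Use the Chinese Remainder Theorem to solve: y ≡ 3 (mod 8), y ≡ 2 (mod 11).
M = 8 × 11 = 88. M₁ = 11, y₁ ≡ 3 (mod 8). M₂ = 8, y₂ ≡ 7 (mod 11). y = 3×11×3 + 2×8×7 ≡ 35 (mod 88)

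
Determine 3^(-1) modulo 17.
Since 17 is prime, by Fermat 3^(-1) ≡ 3^{15} ≡ 6 mod 17. Verify: 3 × 6 = 18 ≡ 1 mod 17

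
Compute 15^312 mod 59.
Using Fermat: 15^{58} ≡ 1 (mod 59). 312 ≡ 22 (mod 58). So 15^{312} ≡ 15^{22} ≡ 41 (mod 59)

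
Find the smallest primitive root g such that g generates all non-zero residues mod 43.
g = 3. For each prime q|42: 3^{21}≡42, 3^{14}≡36, 3^{6}≡41, none ≡ 1, so ord_43(3) = 42 and 3 is a primitive root.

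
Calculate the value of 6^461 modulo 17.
Using Fermat: 6^{16} ≡ 1 mod 17. 461 ≡ 13 mod 16. So 6^{461} ≡ 6^{13} ≡ 10 mod 17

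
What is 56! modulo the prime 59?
(58)! = (56)! × (57) × (58) ≡ -1 (mod 59). So (56)! ≡ -1 × [(58)(57)]^(-1) ≡ 29 (mod 59)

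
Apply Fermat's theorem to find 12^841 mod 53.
By Fermat: 12^{52} ≡ 1 mod 53. 841 ≡ 9 mod 52. So 12^{841} ≡ 12^{9} ≡ 14 mod 53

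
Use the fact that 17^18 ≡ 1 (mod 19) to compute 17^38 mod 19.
By Fermat: 17^{18} ≡ 1 (mod 19). 38 = 2×18 + 2. So 17^{38} ≡ 17^{2} ≡ 4 (mod 19)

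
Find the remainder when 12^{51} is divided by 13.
By Fermat: 12^{12} ≡ 1 mod 13. 51 = 4×12 + 3. So 12^{51} ≡ 12^{3} ≡ 12 mod 13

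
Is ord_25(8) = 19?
Powers of 8 mod 25: 8^1≡8, 8^2≡14, 8^3≡12, 8^4≡21, 8^5≡18, 8^6≡19, 8^7≡2, 8^8≡16, 8^9≡3, 8^10≡24, 8^11≡17, 8^12≡11, 8^13≡13, 8^14≡4, 8^15≡7, 8^16≡6, 8^17≡23, 8^18≡9, 8^19≡22, 8^20≡1. 8^19≡22≢1, so ord ≠ 19. No, the actual order is 20.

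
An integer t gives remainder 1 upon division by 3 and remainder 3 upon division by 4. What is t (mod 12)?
M = 3 × 4 = 12. M₁ = 4, y₁ ≡ 1 (mod 3). M₂ = 3, y₂ ≡ 3 (mod 4). t = 1×4×1 + 3×3×3 ≡ 7 (mod 12)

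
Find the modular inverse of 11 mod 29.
Since 29 is prime, by Fermat 11^(-1) ≡ 11^{27} ≡ 8 mod 29. Verify: 11 × 8 = 88 ≡ 1 mod 29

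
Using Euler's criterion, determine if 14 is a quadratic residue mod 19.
By Euler's criterion: 14^{9} ≡ 18 mod 19. Since this equals -1 (≡ 18), 14 is not a QR.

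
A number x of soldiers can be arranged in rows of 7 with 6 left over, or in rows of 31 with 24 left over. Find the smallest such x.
M = 7 × 31 = 217. M₁ = 31, y₁ ≡ 5 mod 7. M₂ = 7, y₂ ≡ 9 mod 31. x = 6×31×5 + 24×7×9 ≡ 55 mod 217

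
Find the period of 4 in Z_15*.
Powers of 4 mod 15: 4^1≡4, 4^2≡1. Order = 2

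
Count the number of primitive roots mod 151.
Number of primitive roots mod 151 = φ(p-1) = φ(150) = 40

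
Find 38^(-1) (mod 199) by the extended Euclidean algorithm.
Extended GCD: 38(-89) + 199(17) = 1. So 38^(-1) ≡ -89 ≡ 110 (mod 199). Verify: 38 × 110 = 4180 ≡ 1 (mod 199)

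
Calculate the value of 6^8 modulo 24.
By repeated squaring (mod 24): 6^{1}≡6, 6^{2}≡12, 6^{4}≡0, 6^{8}≡0. So 6^{8} ≡ 0 (mod 24)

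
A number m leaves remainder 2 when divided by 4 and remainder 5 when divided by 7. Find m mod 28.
M = 4 × 7 = 28. M₁ = 7, y₁ ≡ 3 mod 4. M₂ = 4, y₂ ≡ 2 mod 7. m = 2×7×3 + 5×4×2 ≡ 26 mod 28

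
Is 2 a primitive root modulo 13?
ord_13(2) divides 12. For each prime q|12: 2^{6}≡12, 2^{4}≡3, none ≡ 1. So 2 has order 12 and is a primitive root mod 13.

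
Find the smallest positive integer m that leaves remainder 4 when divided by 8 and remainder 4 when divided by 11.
M = 8 × 11 = 88. M₁ = 11, y₁ ≡ 3 (mod 8). M₂ = 8, y₂ ≡ 7 (mod 11). m = 4×11×3 + 4×8×7 ≡ 4 (mod 88)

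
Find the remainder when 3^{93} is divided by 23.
By Fermat: 3^{22} ≡ 1 mod 23. 93 = 4×22 + 5. So 3^{93} ≡ 3^{5} ≡ 13 mod 23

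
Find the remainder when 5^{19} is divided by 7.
By Fermat: 5^{6} ≡ 1 mod 7. 19 = 3×6 + 1. So 5^{19} ≡ 5^{1} ≡ 5 mod 7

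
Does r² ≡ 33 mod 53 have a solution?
By Euler's criterion: 33^{26} ≡ 52 mod 53. Since this equals -1 (≡ 52), 33 is not a QR.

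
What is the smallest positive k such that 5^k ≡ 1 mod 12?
Powers of 5 mod 12: 5^1≡5, 5^2≡1. ord_12(5) = 2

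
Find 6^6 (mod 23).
By repeated squaring (mod 23): 6^{1}≡6, 6^{2}≡13, 6^{4}≡8. Then 6^{6} = 6^{4+2} ≡ 8 × 13 ≡ 12 (mod 23)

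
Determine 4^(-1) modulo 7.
Since 7 is prime, by Fermat 4^(-1) ≡ 4^{5} ≡ 2 mod 7. Verify: 4 × 2 = 8 ≡ 1 mod 7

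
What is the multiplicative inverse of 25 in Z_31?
Since 31 is prime, by Fermat 25^(-1) ≡ 25^{29} ≡ 5 (mod 31). Verify: 25 × 5 = 125 ≡ 1 (mod 31)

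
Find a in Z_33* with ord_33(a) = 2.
10 has order 2 mod 33 since 10^{2} ≡ 1 mod 33 and no smaller power works.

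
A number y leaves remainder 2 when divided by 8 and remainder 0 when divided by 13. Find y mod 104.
M = 8 × 13 = 104. M₁ = 13, y₁ ≡ 5 mod 8. M₂ = 8, y₂ ≡ 5 mod 13. y = 2×13×5 + 0×8×5 ≡ 26 mod 104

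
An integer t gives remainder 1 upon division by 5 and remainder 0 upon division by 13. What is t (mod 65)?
M = 5 × 13 = 65. M₁ = 13, y₁ ≡ 2 (mod 5). M₂ = 5, y₂ ≡ 8 (mod 13). t = 1×13×2 + 0×5×8 ≡ 26 (mod 65)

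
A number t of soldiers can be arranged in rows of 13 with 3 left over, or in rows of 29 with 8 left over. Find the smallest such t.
M = 13 × 29 = 377. M₁ = 29, y₁ ≡ 9 (mod 13). M₂ = 13, y₂ ≡ 9 (mod 29). t = 3×29×9 + 8×13×9 ≡ 211 (mod 377)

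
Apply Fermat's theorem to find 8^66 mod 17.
By Fermat: 8^{16} ≡ 1 mod 17. 66 = 4×16 + 2. So 8^{66} ≡ 8^{2} ≡ 13 mod 17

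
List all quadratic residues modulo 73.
Squares in Z_73*: {1, 2, 3, 4, 6, 8, 9, 12, 16, 18, 19, 23, 24, 25, 27, 32, 35, 36, 37, 38, 41, 46, 48, 49, 50, 54, 55, 57, 61, 64, 65, 67, 69, 70, 71, 72}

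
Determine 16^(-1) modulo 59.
Since 59 is prime, by Fermat 16^(-1) ≡ 16^{57} ≡ 48 mod 59. Verify: 16 × 48 = 768 ≡ 1 mod 59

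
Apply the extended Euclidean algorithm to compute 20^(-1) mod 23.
Extended GCD: 20(-8) + 23(7) = 1. So 20^(-1) ≡ -8 ≡ 15 (mod 23). Verify: 20 × 15 = 300 ≡ 1 (mod 23)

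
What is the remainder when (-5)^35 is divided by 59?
By repeated squaring mod 59: (-5)^{1}≡54, (-5)^{2}≡25, (-5)^{4}≡35, (-5)^{8}≡45, (-5)^{16}≡19, (-5)^{32}≡7. Then (-5)^{35} = (-5)^{32+2+1} ≡ 7 × 25 × 54 ≡ 10 mod 59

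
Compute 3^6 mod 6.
By repeated squaring mod 6: 3^{1}≡3, 3^{2}≡3, 3^{4}≡3. Then 3^{6} = 3^{4+2} ≡ 3 × 3 ≡ 3 mod 6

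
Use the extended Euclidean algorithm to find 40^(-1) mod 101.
Extended GCD: 40(48) + 101(-19) = 1. So 40^(-1) ≡ 48 mod 101. Verify: 40 × 48 = 1920 ≡ 1 mod 101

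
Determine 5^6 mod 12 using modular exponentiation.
By repeated squaring mod 12: 5^{1}≡5, 5^{2}≡1, 5^{4}≡1. Then 5^{6} = 5^{4+2} ≡ 1 × 1 ≡ 1 mod 12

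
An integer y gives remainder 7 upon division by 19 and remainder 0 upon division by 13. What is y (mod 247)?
M = 19 × 13 = 247. M₁ = 13, y₁ ≡ 3 (mod 19). M₂ = 19, y₂ ≡ 11 (mod 13). y = 7×13×3 + 0×19×11 ≡ 26 (mod 247)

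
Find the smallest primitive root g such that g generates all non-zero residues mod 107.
g = 2. For each prime q|106: 2^{53}≡106, 2^{2}≡4, none ≡ 1, so ord_107(2) = 106 and 2 is a primitive root.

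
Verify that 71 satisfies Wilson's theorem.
(70)! mod 71 = 70. Since this equals -1 mod 71, Wilson confirms 71 is prime.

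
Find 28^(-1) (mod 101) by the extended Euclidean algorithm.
Extended GCD: 28(-18) + 101(5) = 1. So 28^(-1) ≡ -18 ≡ 83 (mod 101). Verify: 28 × 83 = 2324 ≡ 1 (mod 101)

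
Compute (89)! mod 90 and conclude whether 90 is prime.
(89)! mod 90 = 0. Since 0 ≢ -1 mod 90, 90 is not prime.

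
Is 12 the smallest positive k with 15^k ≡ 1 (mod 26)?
Powers of 15 mod 26: 15^1≡15, 15^2≡17, 15^3≡21, 15^4≡3, 15^5≡19, 15^6≡25, 15^7≡11, 15^8≡9, 15^9≡5, 15^10≡23, 15^11≡7, 15^12≡1. First k with 15^k≡1 is k=12. Yes, ord_26(15) = 12.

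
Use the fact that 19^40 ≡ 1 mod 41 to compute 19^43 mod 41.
By Fermat: 19^{40} ≡ 1 mod 41. So 19^{43} = 19^{40} · 19^{3} ≡ 19^{3} ≡ 12 mod 41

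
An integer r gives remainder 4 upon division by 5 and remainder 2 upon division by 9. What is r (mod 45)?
M = 5 × 9 = 45. M₁ = 9, y₁ ≡ 4 (mod 5). M₂ = 5, y₂ ≡ 2 (mod 9). r = 4×9×4 + 2×5×2 ≡ 29 (mod 45)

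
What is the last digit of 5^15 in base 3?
Using Fermat: 5^{2} ≡ 1 (mod 3). 15 ≡ 1 (mod 2). So 5^{15} ≡ 5^{1} ≡ 2 (mod 3)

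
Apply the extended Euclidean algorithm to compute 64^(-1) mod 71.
Extended GCD: 64(10) + 71(-9) = 1. So 64^(-1) ≡ 10 (mod 71). Verify: 64 × 10 = 640 ≡ 1 (mod 71)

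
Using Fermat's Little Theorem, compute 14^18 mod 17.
By Fermat: 14^{16} ≡ 1 (mod 17). So 14^{18} = 14^{16} · 14^{2} ≡ 14^{2} ≡ 9 (mod 17)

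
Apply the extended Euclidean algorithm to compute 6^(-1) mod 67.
Extended GCD: 6(-11) + 67(1) = 1. So 6^(-1) ≡ -11 ≡ 56 mod 67. Verify: 6 × 56 = 336 ≡ 1 mod 67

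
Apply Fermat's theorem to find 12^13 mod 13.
By Fermat: 12^{12} ≡ 1 mod 13. So 12^{13} = 12^{12} · 12^{1} ≡ 12^{1} ≡ 12 mod 13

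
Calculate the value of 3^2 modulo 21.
3^{2} = 9 ≡ 9 mod 21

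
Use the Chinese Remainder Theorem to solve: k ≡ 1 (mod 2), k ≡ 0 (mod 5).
M = 2 × 5 = 10. M₁ = 5, y₁ ≡ 1 (mod 2). M₂ = 2, y₂ ≡ 3 (mod 5). k = 1×5×1 + 0×2×3 ≡ 5 (mod 10)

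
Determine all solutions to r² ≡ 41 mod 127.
The square roots of 41 mod 127 are 26 and 101. Verify: 26² = 676 ≡ 41 mod 127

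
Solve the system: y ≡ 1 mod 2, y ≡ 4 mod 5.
M = 2 × 5 = 10. M₁ = 5, y₁ ≡ 1 mod 2. M₂ = 2, y₂ ≡ 3 mod 5. y = 1×5×1 + 4×2×3 ≡ 9 mod 10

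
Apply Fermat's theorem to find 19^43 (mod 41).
By Fermat: 19^{40} ≡ 1 (mod 41). So 19^{43} = 19^{40} · 19^{3} ≡ 19^{3} ≡ 12 (mod 41)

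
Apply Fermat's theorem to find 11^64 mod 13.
By Fermat: 11^{12} ≡ 1 mod 13. 64 = 5×12 + 4. So 11^{64} ≡ 11^{4} ≡ 3 mod 13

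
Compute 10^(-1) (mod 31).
Since 31 is prime, by Fermat 10^(-1) ≡ 10^{29} ≡ 28 (mod 31). Verify: 10 × 28 = 280 ≡ 1 (mod 31)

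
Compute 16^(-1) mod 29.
Since 29 is prime, by Fermat 16^(-1) ≡ 16^{27} ≡ 20 mod 29. Verify: 16 × 20 = 320 ≡ 1 mod 29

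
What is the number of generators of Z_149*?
A prime p has φ(p-1) primitive roots; here φ(148) = 72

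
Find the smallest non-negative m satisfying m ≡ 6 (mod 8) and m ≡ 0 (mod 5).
M = 8 × 5 = 40. M₁ = 5, y₁ ≡ 5 (mod 8). M₂ = 8, y₂ ≡ 2 (mod 5). m = 6×5×5 + 0×8×2 ≡ 30 (mod 40)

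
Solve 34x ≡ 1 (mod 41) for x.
Since 41 is prime, by Fermat 34^(-1) ≡ 34^{39} ≡ 35 (mod 41). Verify: 34 × 35 = 1190 ≡ 1 (mod 41)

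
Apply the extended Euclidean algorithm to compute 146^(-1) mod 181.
Extended GCD: 146(31) + 181(-25) = 1. So 146^(-1) ≡ 31 (mod 181). Verify: 146 × 31 = 4526 ≡ 1 (mod 181)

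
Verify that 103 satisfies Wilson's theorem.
(102)! mod 103 = 102. Since this equals -1 mod 103, Wilson confirms 103 is prime.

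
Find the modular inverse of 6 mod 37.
Since 37 is prime, by Fermat 6^(-1) ≡ 6^{35} ≡ 31 mod 37. Verify: 6 × 31 = 186 ≡ 1 mod 37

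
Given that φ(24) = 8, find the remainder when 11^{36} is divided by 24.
By Euler: 11^{8} ≡ 1 (mod 24) since gcd(11, 24) = 1. 36 = 4×8 + 4. So 11^{36} ≡ 11^{4} ≡ 1 (mod 24)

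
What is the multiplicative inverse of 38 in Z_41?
Since 41 is prime, by Fermat 38^(-1) ≡ 38^{39} ≡ 27 mod 41. Verify: 38 × 27 = 1026 ≡ 1 mod 41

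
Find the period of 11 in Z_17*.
Powers of 11 mod 17: 11^1≡11, 11^2≡2, 11^3≡5, 11^4≡4, 11^5≡10, 11^6≡8, 11^7≡3, 11^8≡16, 11^9≡6, 11^10≡15, 11^11≡12, 11^12≡13, 11^13≡7, 11^14≡9, 11^15≡14, 11^16≡1. ord_17(11) = 16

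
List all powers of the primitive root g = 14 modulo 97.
14^1, 14^2, ..., 14^{96} mod 97: [14, 2, 28, 4, 56, 8, 15, 16, 30, 32, 60, 64, 23, 31, 46, 62, 92, 27, 87, 54, 77, 11, 57, 22, 17, 44, 34, 88, 68, 79, 39, 61, 78, 25, 59, 50, 21, 3, 42, 6, 84, 12, 71, 24, 45, 48, 90, 96, 83, 95, 69, 93, 41, 89, 82, 81, 67, 65, 37, 33, 74, 66, 51, 35, 5, 70, 10, 43, 20, 86, 40, 75, 80, 53, 63, 9, 29, 18, 58, 36, 19, 72, 38, 47, 76, 94, 55, 91, 13, 85, 26, 73, 52, 49, 7, 1]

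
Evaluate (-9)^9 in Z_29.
By repeated squaring mod 29: (-9)^{1}≡20, (-9)^{2}≡23, (-9)^{4}≡7, (-9)^{8}≡20. Then (-9)^{9} = (-9)^{8+1} ≡ 20 × 20 ≡ 23 mod 29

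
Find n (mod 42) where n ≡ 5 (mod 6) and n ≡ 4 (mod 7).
M = 6 × 7 = 42. M₁ = 7, y₁ ≡ 1 (mod 6). M₂ = 6, y₂ ≡ 6 (mod 7). n = 5×7×1 + 4×6×6 ≡ 11 (mod 42)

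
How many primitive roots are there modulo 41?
There are φ(41-1) = φ(40) = 16 primitive roots modulo 41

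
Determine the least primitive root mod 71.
g = 7. Powers: [7, 49, 59, 58, 51, 2, 14, 27, 47, ...] generates all 70 non-zero residues.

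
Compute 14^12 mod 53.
By repeated squaring mod 53: 14^{1}≡14, 14^{2}≡37, 14^{4}≡44, 14^{8}≡28. Then 14^{12} = 14^{8+4} ≡ 28 × 44 ≡ 13 mod 53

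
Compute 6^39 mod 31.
Using Fermat: 6^{30} ≡ 1 (mod 31). 39 ≡ 9 (mod 30). So 6^{39} ≡ 6^{9} ≡ 30 (mod 31)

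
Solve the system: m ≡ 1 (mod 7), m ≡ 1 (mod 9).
M = 7 × 9 = 63. M₁ = 9, y₁ ≡ 4 (mod 7). M₂ = 7, y₂ ≡ 4 (mod 9). m = 1×9×4 + 1×7×4 ≡ 1 (mod 63)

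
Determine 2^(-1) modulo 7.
Since 7 is prime, by Fermat 2^(-1) ≡ 2^{5} ≡ 4 (mod 7). Verify: 2 × 4 = 8 ≡ 1 (mod 7)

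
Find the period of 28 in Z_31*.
Powers of 28 mod 31: 28^1≡28, 28^2≡9, 28^3≡4, 28^4≡19, 28^5≡5, 28^6≡16, 28^7≡14, 28^8≡20, 28^9≡2, 28^10≡25, 28^11≡18, 28^12≡8, 28^13≡7, 28^14≡10, 28^15≡1. ord_31(28) = 15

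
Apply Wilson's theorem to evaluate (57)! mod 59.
(58)! = (57)! × (58) ≡ -1 mod 59. So (57)! ≡ -1 × (58)^(-1) ≡ (-1)×(-1) = 1 mod 59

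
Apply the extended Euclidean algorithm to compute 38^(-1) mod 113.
Extended GCD: 38(3) + 113(-1) = 1. So 38^(-1) ≡ 3 mod 113. Verify: 38 × 3 = 114 ≡ 1 mod 113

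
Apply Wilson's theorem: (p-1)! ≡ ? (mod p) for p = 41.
By Wilson's theorem, (40)! ≡ -1 ≡ 40 (mod 41)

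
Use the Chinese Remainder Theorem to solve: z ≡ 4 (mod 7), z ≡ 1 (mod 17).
M = 7 × 17 = 119. M₁ = 17, y₁ ≡ 5 (mod 7). M₂ = 7, y₂ ≡ 5 (mod 17). z = 4×17×5 + 1×7×5 ≡ 18 (mod 119)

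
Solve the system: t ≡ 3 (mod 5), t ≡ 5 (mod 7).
M = 5 × 7 = 35. M₁ = 7, y₁ ≡ 3 (mod 5). M₂ = 5, y₂ ≡ 3 (mod 7). t = 3×7×3 + 5×5×3 ≡ 33 (mod 35)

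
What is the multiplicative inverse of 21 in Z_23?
Since 23 is prime, by Fermat 21^(-1) ≡ 21^{21} ≡ 11 (mod 23). Verify: 21 × 11 = 231 ≡ 1 (mod 23)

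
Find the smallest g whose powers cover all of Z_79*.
g = 3. Powers: [3, 9, 27, 2, 6, 18, 54, 4, 12, ...] generates all 78 non-zero residues.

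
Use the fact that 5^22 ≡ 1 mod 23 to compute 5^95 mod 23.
By Fermat: 5^{22} ≡ 1 mod 23. 95 = 4×22 + 7. So 5^{95} ≡ 5^{7} ≡ 17 mod 23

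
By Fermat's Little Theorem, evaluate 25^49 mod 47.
By Fermat: 25^{46} ≡ 1 mod 47. So 25^{49} = 25^{46} · 25^{3} ≡ 25^{3} ≡ 21 mod 47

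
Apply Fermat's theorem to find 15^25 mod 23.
By Fermat: 15^{22} ≡ 1 mod 23. So 15^{25} = 15^{22} · 15^{3} ≡ 15^{3} ≡ 17 mod 23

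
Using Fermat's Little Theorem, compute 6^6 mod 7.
By Fermat's Little Theorem, 6^{6} ≡ 1 (mod 7) since 7 is prime and gcd(6, 7) = 1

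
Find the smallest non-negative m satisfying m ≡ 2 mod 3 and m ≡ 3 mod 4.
M = 3 × 4 = 12. M₁ = 4, y₁ ≡ 1 mod 3. M₂ = 3, y₂ ≡ 3 mod 4. m = 2×4×1 + 3×3×3 ≡ 11 mod 12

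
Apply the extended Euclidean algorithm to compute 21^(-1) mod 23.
Extended GCD: 21(11) + 23(-10) = 1. So 21^(-1) ≡ 11 mod 23. Verify: 21 × 11 = 231 ≡ 1 mod 23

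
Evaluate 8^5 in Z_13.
By repeated squaring (mod 13): 8^{1}≡8, 8^{2}≡12, 8^{4}≡1. Then 8^{5} = 8^{4+1} ≡ 1 × 8 ≡ 8 (mod 13)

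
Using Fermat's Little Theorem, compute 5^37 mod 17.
By Fermat: 5^{16} ≡ 1 mod 17. 37 = 2×16 + 5. So 5^{37} ≡ 5^{5} ≡ 14 mod 17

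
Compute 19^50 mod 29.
Using Fermat: 19^{28} ≡ 1 mod 29. 50 ≡ 22 mod 28. So 19^{50} ≡ 19^{22} ≡ 4 mod 29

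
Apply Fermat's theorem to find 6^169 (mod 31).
By Fermat: 6^{30} ≡ 1 (mod 31). 169 ≡ 19 (mod 30). So 6^{169} ≡ 6^{19} ≡ 6 (mod 31)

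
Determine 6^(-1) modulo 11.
Since 11 is prime, by Fermat 6^(-1) ≡ 6^{9} ≡ 2 (mod 11). Verify: 6 × 2 = 12 ≡ 1 (mod 11)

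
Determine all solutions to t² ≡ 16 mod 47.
The square roots of 16 mod 47 are 4 and 43. Verify: 4² = 16 ≡ 16 mod 47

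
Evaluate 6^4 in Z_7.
6^{4} = 1296 ≡ 1 mod 7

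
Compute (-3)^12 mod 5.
Using Fermat: (-3)^{4} ≡ 1 mod 5. 12 ≡ 0 mod 4. So (-3)^{12} ≡ (-3)^{0} ≡ 1 mod 5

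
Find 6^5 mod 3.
By repeated squaring mod 3: 6^{1}≡0, 6^{2}≡0, 6^{4}≡0. Then 6^{5} = 6^{4+1} ≡ 0 × 0 ≡ 0 mod 3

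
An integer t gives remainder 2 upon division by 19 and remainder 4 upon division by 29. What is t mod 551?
M = 19 × 29 = 551. M₁ = 29, y₁ ≡ 2 mod 19. M₂ = 19, y₂ ≡ 26 mod 29. t = 2×29×2 + 4×19×26 ≡ 439 mod 551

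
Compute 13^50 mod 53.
By repeated squaring mod 53: 13^{1}≡13, 13^{2}≡10, 13^{4}≡47, 13^{8}≡36, 13^{16}≡24, 13^{32}≡46. Then 13^{50} = 13^{32+16+2} ≡ 46 × 24 × 10 ≡ 16 mod 53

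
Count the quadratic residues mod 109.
Exactly half the non-zero residues mod a prime are QRs: (109-1)/2 = 54.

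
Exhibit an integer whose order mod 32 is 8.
11 has order 8 mod 32 since 11^{8} ≡ 1 mod 32 and no smaller power works.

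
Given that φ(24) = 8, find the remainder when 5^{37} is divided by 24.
By Euler: 5^{8} ≡ 1 mod 24 since gcd(5, 24) = 1. 37 = 4×8 + 5. So 5^{37} ≡ 5^{5} ≡ 5 mod 24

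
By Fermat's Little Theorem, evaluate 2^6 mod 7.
By Fermat's Little Theorem, 2^{6} ≡ 1 mod 7 since 7 is prime and gcd(2, 7) = 1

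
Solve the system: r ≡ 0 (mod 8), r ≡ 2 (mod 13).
M = 8 × 13 = 104. M₁ = 13, y₁ ≡ 5 (mod 8). M₂ = 8, y₂ ≡ 5 (mod 13). r = 0×13×5 + 2×8×5 ≡ 80 (mod 104)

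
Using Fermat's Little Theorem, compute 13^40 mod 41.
By Fermat's Little Theorem, 13^{40} ≡ 1 (mod 41) since 41 is prime and gcd(13, 41) = 1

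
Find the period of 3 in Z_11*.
Powers of 3 mod 11: 3^1≡3, 3^2≡9, 3^3≡5, 3^4≡4, 3^5≡1. ord_11(3) = 5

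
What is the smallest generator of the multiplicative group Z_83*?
g = 2. For each prime q|82: 2^{41}≡82, 2^{2}≡4, none ≡ 1, so ord_83(2) = 82 and 2 is a primitive root.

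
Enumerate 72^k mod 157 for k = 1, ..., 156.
72^1, 72^2, ..., 72^{156} mod 157: [72, 3, 59, 9, 20, 27, 60, 81, 23, 86, 69, 101, 50, 146, 150, 124, 136, 58, 94, 17, 125, 51, 61, 153, 26, 145, 78, 121, 77, 49, 74, 147, 65, 127, 38, 67, 114, 44, 28, 132, 84, 82, 95, 89, 128, 110, 70, 16, 53, 48, 2, 144, 6, 118, 18, 40, 54, 120, 5, 46, 15, 138, 45, 100, 135, 143, 91, 115, 116, 31, 34, 93, 102, 122, 149, 52, 133, 156, 85, 154, 98, 148, 137, 130, 97, 76, 134, 71, 88, 56, 107, 11, 7, 33, 21, 99, 63, 140, 32, 106, 96, 4, 131, 12, 79, 36, 80, 108, 83, 10, 92, 30, 119, 90, 43, 113, 129, 25, 73, 75, 62, 68, 29, 47, 87, 141, 104, 109, 155, 13, 151, 39, 139, 117, 103, 37, 152, 111, 142, 19, 112, 57, 22, 14, 66, 42, 41, 126, 123, 64, 55, 35, 8, 105, 24, 1]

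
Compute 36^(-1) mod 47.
Since 47 is prime, by Fermat 36^(-1) ≡ 36^{45} ≡ 17 mod 47. Verify: 36 × 17 = 612 ≡ 1 mod 47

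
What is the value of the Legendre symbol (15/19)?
(15/19) = 15^{9} mod 19 = -1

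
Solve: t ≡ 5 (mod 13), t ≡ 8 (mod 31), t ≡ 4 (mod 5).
M = 13 × 31 × 5 = 2015. M₁ = 155, y₁ ≡ 12 (mod 13). M₂ = 65, y₂ ≡ 21 (mod 31). M₃ = 403, y₃ ≡ 2 (mod 5). t = 5×155×12 + 8×65×21 + 4×403×2 ≡ 1279 (mod 2015)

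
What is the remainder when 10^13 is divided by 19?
By repeated squaring mod 19: 10^{1}≡10, 10^{2}≡5, 10^{4}≡6, 10^{8}≡17. Then 10^{13} = 10^{8+4+1} ≡ 17 × 6 × 10 ≡ 13 mod 19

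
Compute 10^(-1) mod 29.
Since 29 is prime, by Fermat 10^(-1) ≡ 10^{27} ≡ 3 mod 29. Verify: 10 × 3 = 30 ≡ 1 mod 29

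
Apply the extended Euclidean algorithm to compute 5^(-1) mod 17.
Extended GCD: 5(7) + 17(-2) = 1. So 5^(-1) ≡ 7 mod 17. Verify: 5 × 7 = 35 ≡ 1 mod 17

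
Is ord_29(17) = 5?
Powers of 17 mod 29: 17^1≡17, 17^2≡28, 17^3≡12, 17^4≡1. Already 17^4≡1, so the order is 4 < 5. No, the actual order is 4.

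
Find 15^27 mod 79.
By repeated squaring mod 79: 15^{1}≡15, 15^{2}≡67, 15^{4}≡65, 15^{8}≡38, 15^{16}≡22. Then 15^{27} = 15^{16+8+2+1} ≡ 22 × 38 × 67 × 15 ≡ 15 mod 79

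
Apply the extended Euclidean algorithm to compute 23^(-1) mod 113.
Extended GCD: 23(-54) + 113(11) = 1. So 23^(-1) ≡ -54 ≡ 59 (mod 113). Verify: 23 × 59 = 1357 ≡ 1 (mod 113)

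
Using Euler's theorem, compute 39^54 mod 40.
By Euler: 39^{16} ≡ 1 (mod 40) since gcd(39, 40) = 1. 54 = 3×16 + 6. So 39^{54} ≡ 39^{6} ≡ 1 (mod 40)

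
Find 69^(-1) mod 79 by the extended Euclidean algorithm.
Extended GCD: 69(-8) + 79(7) = 1. So 69^(-1) ≡ -8 ≡ 71 mod 79. Verify: 69 × 71 = 4899 ≡ 1 mod 79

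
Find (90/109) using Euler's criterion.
(90/109) = 90^{54} mod 109 = -1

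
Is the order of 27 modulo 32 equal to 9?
Powers of 27 mod 32: 27^1≡27, 27^2≡25, 27^3≡3, 27^4≡17, 27^5≡11, 27^6≡9, 27^7≡19, 27^8≡1. Already 27^8≡1, so the order is 8 < 9. No, the actual order is 8.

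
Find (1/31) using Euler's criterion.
(1/31) = 1^{15} mod 31 = 1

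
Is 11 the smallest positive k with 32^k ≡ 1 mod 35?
Powers of 32 mod 35: 32^1≡32, 32^2≡9, 32^3≡8, 32^4≡11, 32^5≡2, 32^6≡29, 32^7≡18, 32^8≡16, 32^9≡22, 32^10≡4, 32^11≡23, 32^12≡1. 32^11≡23≢1, so ord ≠ 11. No, the actual order is 12.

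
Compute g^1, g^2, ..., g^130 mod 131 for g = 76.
76^1, 76^2, ..., 76^{130} mod 131: [76, 12, 126, 13, 71, 25, 66, 38, 6, 63, 72, 101, 78, 33, 19, 3, 97, 36, 116, 39, 82, 75, 67, 114, 18, 58, 85, 41, 103, 99, 57, 9, 29, 108, 86, 117, 115, 94, 70, 80, 54, 43, 124, 123, 47, 35, 40, 27, 87, 62, 127, 89, 83, 20, 79, 109, 31, 129, 110, 107, 10, 105, 120, 81, 130, 55, 119, 5, 118, 60, 106, 65, 93, 125, 68, 59, 30, 53, 98, 112, 128, 34, 95, 15, 92, 49, 56, 64, 17, 113, 73, 46, 90, 28, 32, 74, 122, 102, 23, 45, 14, 16, 37, 61, 51, 77, 88, 7, 8, 84, 96, 91, 104, 44, 69, 4, 42, 48, 111, 52, 22, 100, 2, 21, 24, 121, 26, 11, 50, 1]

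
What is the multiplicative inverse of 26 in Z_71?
Since 71 is prime, by Fermat 26^(-1) ≡ 26^{69} ≡ 41 (mod 71). Verify: 26 × 41 = 1066 ≡ 1 (mod 71)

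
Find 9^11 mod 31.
By repeated squaring mod 31: 9^{1}≡9, 9^{2}≡19, 9^{4}≡20, 9^{8}≡28. Then 9^{11} = 9^{8+2+1} ≡ 28 × 19 × 9 ≡ 14 mod 31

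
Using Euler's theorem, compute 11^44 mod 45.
By Euler: 11^{24} ≡ 1 (mod 45) since gcd(11, 45) = 1. 44 = 1×24 + 20. So 11^{44} ≡ 11^{20} ≡ 31 (mod 45)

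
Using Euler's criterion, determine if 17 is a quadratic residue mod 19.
By Euler's criterion: 17^{9} ≡ 1 mod 19. Since this equals 1, 17 is a QR.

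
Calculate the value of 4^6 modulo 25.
By repeated squaring (mod 25): 4^{1}≡4, 4^{2}≡16, 4^{4}≡6. Then 4^{6} = 4^{4+2} ≡ 6 × 16 ≡ 21 (mod 25)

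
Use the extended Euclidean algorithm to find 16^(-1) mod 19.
Extended GCD: 16(6) + 19(-5) = 1. So 16^(-1) ≡ 6 mod 19. Verify: 16 × 6 = 96 ≡ 1 mod 19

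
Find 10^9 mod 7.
Using Fermat: 10^{6} ≡ 1 mod 7. 9 ≡ 3 mod 6. So 10^{9} ≡ 10^{3} ≡ 6 mod 7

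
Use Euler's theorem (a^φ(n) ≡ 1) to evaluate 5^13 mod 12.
By Euler: 5^{4} ≡ 1 (mod 12) since gcd(5, 12) = 1. 13 = 3×4 + 1. So 5^{13} ≡ 5^{1} ≡ 5 (mod 12)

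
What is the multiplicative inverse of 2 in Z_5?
Since 5 is prime, by Fermat 2^(-1) ≡ 2^{3} ≡ 3 (mod 5). Verify: 2 × 3 = 6 ≡ 1 (mod 5)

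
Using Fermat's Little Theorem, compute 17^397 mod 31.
By Fermat: 17^{30} ≡ 1 mod 31. 397 ≡ 7 mod 30. So 17^{397} ≡ 17^{7} ≡ 12 mod 31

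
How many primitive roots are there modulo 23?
A prime p has φ(p-1) primitive roots; here φ(22) = 10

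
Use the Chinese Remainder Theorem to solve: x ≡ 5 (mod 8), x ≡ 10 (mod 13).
M = 8 × 13 = 104. M₁ = 13, y₁ ≡ 5 (mod 8). M₂ = 8, y₂ ≡ 5 (mod 13). x = 5×13×5 + 10×8×5 ≡ 101 (mod 104)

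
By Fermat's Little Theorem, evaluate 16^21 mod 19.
By Fermat: 16^{18} ≡ 1 mod 19. So 16^{21} = 16^{18} · 16^{3} ≡ 16^{3} ≡ 11 mod 19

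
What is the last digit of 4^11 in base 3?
Using Fermat: 4^{2} ≡ 1 mod 3. 11 ≡ 1 mod 2. So 4^{11} ≡ 4^{1} ≡ 1 mod 3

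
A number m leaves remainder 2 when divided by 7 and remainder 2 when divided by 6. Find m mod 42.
M = 7 × 6 = 42. M₁ = 6, y₁ ≡ 6 mod 7. M₂ = 7, y₂ ≡ 1 mod 6. m = 2×6×6 + 2×7×1 ≡ 2 mod 42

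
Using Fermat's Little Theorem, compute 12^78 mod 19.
By Fermat: 12^{18} ≡ 1 (mod 19). 78 = 4×18 + 6. So 12^{78} ≡ 12^{6} ≡ 1 (mod 19)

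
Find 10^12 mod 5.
By repeated squaring mod 5: 10^{1}≡0, 10^{2}≡0, 10^{4}≡0, 10^{8}≡0. Then 10^{12} = 10^{8+4} ≡ 0 × 0 ≡ 0 mod 5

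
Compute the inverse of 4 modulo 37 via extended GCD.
Extended GCD: 4(-9) + 37(1) = 1. So 4^(-1) ≡ -9 ≡ 28 (mod 37). Verify: 4 × 28 = 112 ≡ 1 (mod 37)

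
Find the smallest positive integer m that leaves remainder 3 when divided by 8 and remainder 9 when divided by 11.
M = 8 × 11 = 88. M₁ = 11, y₁ ≡ 3 (mod 8). M₂ = 8, y₂ ≡ 7 (mod 11). m = 3×11×3 + 9×8×7 ≡ 75 (mod 88)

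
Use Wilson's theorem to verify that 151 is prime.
(150)! mod 151 = 150. Since this equals -1 (mod 151), Wilson confirms 151 is prime.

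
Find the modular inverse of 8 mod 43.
Since 43 is prime, by Fermat 8^(-1) ≡ 8^{41} ≡ 27 (mod 43). Verify: 8 × 27 = 216 ≡ 1 (mod 43)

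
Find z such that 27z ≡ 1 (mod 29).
Since 29 is prime, by Fermat 27^(-1) ≡ 27^{27} ≡ 14 (mod 29). Verify: 27 × 14 = 378 ≡ 1 (mod 29)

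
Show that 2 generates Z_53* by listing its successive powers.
2^1, 2^2, ..., 2^{52} mod 53: [2, 4, 8, 16, 32, 11, 22, 44, 35, 17, 34, 15, 30, 7, 14, 28, 3, 6, 12, 24, 48, 43, 33, 13, 26, 52, 51, 49, 45, 37, 21, 42, 31, 9, 18, 36, 19, 38, 23, 46, 39, 25, 50, 47, 41, 29, 5, 10, 20, 40, 27, 1]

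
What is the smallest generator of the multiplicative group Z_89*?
g = 3. Powers: [3, 9, 27, 81, 65, 17, ...] generates all 88 non-zero residues.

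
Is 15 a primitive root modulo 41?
ord_41(15) divides 40. For each prime q|40: 15^{20}≡40, 15^{8}≡18, none ≡ 1. So 15 has order 40 and is a primitive root mod 41.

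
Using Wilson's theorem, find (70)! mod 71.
By Wilson's theorem, (70)! ≡ -1 ≡ 70 (mod 71)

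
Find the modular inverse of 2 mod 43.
Since 43 is prime, by Fermat 2^(-1) ≡ 2^{41} ≡ 22 (mod 43). Verify: 2 × 22 = 44 ≡ 1 (mod 43)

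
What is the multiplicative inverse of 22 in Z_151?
Since 151 is prime, by Fermat 22^(-1) ≡ 22^{149} ≡ 103 mod 151. Verify: 22 × 103 = 2266 ≡ 1 mod 151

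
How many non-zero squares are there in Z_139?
Exactly half the non-zero residues mod a prime are QRs: (139-1)/2 = 69.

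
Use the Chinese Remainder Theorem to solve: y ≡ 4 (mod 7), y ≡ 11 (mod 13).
M = 7 × 13 = 91. M₁ = 13, y₁ ≡ 6 (mod 7). M₂ = 7, y₂ ≡ 2 (mod 13). y = 4×13×6 + 11×7×2 ≡ 11 (mod 91)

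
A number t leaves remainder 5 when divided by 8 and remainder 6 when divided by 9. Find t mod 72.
M = 8 × 9 = 72. M₁ = 9, y₁ ≡ 1 mod 8. M₂ = 8, y₂ ≡ 8 mod 9. t = 5×9×1 + 6×8×8 ≡ 69 mod 72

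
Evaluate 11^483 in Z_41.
Using Fermat: 11^{40} ≡ 1 mod 41. 483 ≡ 3 mod 40. So 11^{483} ≡ 11^{3} ≡ 19 mod 41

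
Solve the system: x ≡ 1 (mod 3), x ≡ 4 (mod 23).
M = 3 × 23 = 69. M₁ = 23, y₁ ≡ 2 (mod 3). M₂ = 3, y₂ ≡ 8 (mod 23). x = 1×23×2 + 4×3×8 ≡ 4 (mod 69)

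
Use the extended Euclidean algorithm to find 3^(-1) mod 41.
Extended GCD: 3(14) + 41(-1) = 1. So 3^(-1) ≡ 14 (mod 41). Verify: 3 × 14 = 42 ≡ 1 (mod 41)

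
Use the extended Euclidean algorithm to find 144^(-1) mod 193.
Extended GCD: 144(63) + 193(-47) = 1. So 144^(-1) ≡ 63 mod 193. Verify: 144 × 63 = 9072 ≡ 1 mod 193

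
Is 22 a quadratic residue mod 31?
By Euler's criterion: 22^{15} ≡ 30 (mod 31). Since this equals -1 (≡ 30), 22 is not a QR.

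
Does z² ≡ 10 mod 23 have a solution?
By Euler's criterion: 10^{11} ≡ 22 mod 23. Since this equals -1 (≡ 22), 10 is not a QR.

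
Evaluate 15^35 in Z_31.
Using Fermat: 15^{30} ≡ 1 mod 31. 35 ≡ 5 mod 30. So 15^{35} ≡ 15^{5} ≡ 30 mod 31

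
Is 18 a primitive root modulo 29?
ord_29(18) divides 28. For each prime q|28: 18^{14}≡28, 18^{4}≡25, none ≡ 1. So 18 has order 28 and is a primitive root mod 29.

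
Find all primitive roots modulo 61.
There are φ(60) = 16 primitive roots mod 61: {2, 6, 7, 10, 17, 18, 26, 30, 31, 35, 43, 44, 51, 54, 55, 59}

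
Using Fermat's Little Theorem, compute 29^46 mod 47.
By Fermat's Little Theorem, 29^{46} ≡ 1 mod 47 since 47 is prime and gcd(29, 47) = 1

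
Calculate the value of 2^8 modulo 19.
By repeated squaring mod 19: 2^{1}≡2, 2^{2}≡4, 2^{4}≡16, 2^{8}≡9. So 2^{8} ≡ 9 mod 19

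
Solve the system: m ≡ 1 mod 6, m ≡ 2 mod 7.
M = 6 × 7 = 42. M₁ = 7, y₁ ≡ 1 mod 6. M₂ = 6, y₂ ≡ 6 mod 7. m = 1×7×1 + 2×6×6 ≡ 37 mod 42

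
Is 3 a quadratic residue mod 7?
By Euler's criterion: 3^{3} ≡ 6 (mod 7). Since this equals -1 (≡ 6), 3 is not a QR.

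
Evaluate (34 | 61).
(34/61) = 34^{30} mod 61 = 1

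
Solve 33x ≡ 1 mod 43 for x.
Since 43 is prime, by Fermat 33^(-1) ≡ 33^{41} ≡ 30 mod 43. Verify: 33 × 30 = 990 ≡ 1 mod 43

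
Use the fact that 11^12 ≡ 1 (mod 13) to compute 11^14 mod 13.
By Fermat: 11^{12} ≡ 1 (mod 13). So 11^{14} = 11^{12} · 11^{2} ≡ 11^{2} ≡ 4 (mod 13)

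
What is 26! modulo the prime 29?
(28)! = (26)! × (27) × (28) ≡ -1 mod 29. So (26)! ≡ -1 × [(28)(27)]^(-1) ≡ 14 mod 29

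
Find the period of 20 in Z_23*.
Powers of 20 mod 23: 20^1≡20, 20^2≡9, 20^3≡19, 20^4≡12, 20^5≡10, 20^6≡16, 20^7≡21, 20^8≡6, 20^9≡5, 20^10≡8, 20^11≡22, 20^12≡3, 20^13≡14, 20^14≡4, 20^15≡11, 20^16≡13, 20^17≡7, 20^18≡2, 20^19≡17, 20^20≡18, 20^21≡15, 20^22≡1. ord_23(20) = 22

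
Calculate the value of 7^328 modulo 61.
Using Fermat: 7^{60} ≡ 1 (mod 61). 328 ≡ 28 (mod 60). So 7^{328} ≡ 7^{28} ≡ 56 (mod 61)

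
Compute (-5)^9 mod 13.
By repeated squaring (mod 13): (-5)^{1}≡8, (-5)^{2}≡12, (-5)^{4}≡1, (-5)^{8}≡1. Then (-5)^{9} = (-5)^{8+1} ≡ 1 × 8 ≡ 8 (mod 13)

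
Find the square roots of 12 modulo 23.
The square roots of 12 mod 23 are 9 and 14. Verify: 9² = 81 ≡ 12 (mod 23)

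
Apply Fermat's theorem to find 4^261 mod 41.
By Fermat: 4^{40} ≡ 1 mod 41. 261 ≡ 21 mod 40. So 4^{261} ≡ 4^{21} ≡ 4 mod 41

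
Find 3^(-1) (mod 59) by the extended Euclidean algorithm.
Extended GCD: 3(20) + 59(-1) = 1. So 3^(-1) ≡ 20 (mod 59). Verify: 3 × 20 = 60 ≡ 1 (mod 59)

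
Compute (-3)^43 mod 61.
By repeated squaring (mod 61): (-3)^{1}≡58, (-3)^{2}≡9, (-3)^{4}≡20, (-3)^{8}≡34, (-3)^{16}≡58, (-3)^{32}≡9. Then (-3)^{43} = (-3)^{32+8+2+1} ≡ 9 × 34 × 9 × 58 ≡ 34 (mod 61)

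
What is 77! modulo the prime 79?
(78)! = (77)! × (78) ≡ -1 mod 79. So (77)! ≡ -1 × (78)^(-1) ≡ (-1)×(-1) = 1 mod 79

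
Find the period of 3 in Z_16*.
Powers of 3 mod 16: 3^1≡3, 3^2≡9, 3^3≡11, 3^4≡1. Order = 4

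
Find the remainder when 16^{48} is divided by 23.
By Fermat: 16^{22} ≡ 1 mod 23. 48 = 2×22 + 4. So 16^{48} ≡ 16^{4} ≡ 9 mod 23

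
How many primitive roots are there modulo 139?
A prime p has φ(p-1) primitive roots; here φ(138) = 44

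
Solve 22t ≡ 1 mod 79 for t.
Since 79 is prime, by Fermat 22^(-1) ≡ 22^{77} ≡ 18 mod 79. Verify: 22 × 18 = 396 ≡ 1 mod 79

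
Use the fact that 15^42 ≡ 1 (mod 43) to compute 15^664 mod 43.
By Fermat: 15^{42} ≡ 1 (mod 43). 664 ≡ 34 (mod 42). So 15^{664} ≡ 15^{34} ≡ 9 (mod 43)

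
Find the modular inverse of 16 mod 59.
Since 59 is prime, by Fermat 16^(-1) ≡ 16^{57} ≡ 48 (mod 59). Verify: 16 × 48 = 768 ≡ 1 (mod 59)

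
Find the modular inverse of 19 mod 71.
Since 71 is prime, by Fermat 19^(-1) ≡ 19^{69} ≡ 15 mod 71. Verify: 19 × 15 = 285 ≡ 1 mod 71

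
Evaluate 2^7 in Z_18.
By repeated squaring mod 18: 2^{1}≡2, 2^{2}≡4, 2^{4}≡16. Then 2^{7} = 2^{4+2+1} ≡ 16 × 4 × 2 ≡ 2 mod 18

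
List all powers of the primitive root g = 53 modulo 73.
53^1, 53^2, ..., 53^{72} mod 73: [53, 35, 30, 57, 28, 24, 31, 37, 63, 54, 15, 65, 14, 12, 52, 55, 68, 27, 44, 69, 7, 6, 26, 64, 34, 50, 22, 71, 40, 3, 13, 32, 17, 25, 11, 72, 20, 38, 43, 16, 45, 49, 42, 36, 10, 19, 58, 8, 59, 61, 21, 18, 5, 46, 29, 4, 66, 67, 47, 9, 39, 23, 51, 2, 33, 70, 60, 41, 56, 48, 62, 1]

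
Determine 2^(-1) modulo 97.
Since 97 is prime, by Fermat 2^(-1) ≡ 2^{95} ≡ 49 (mod 97). Verify: 2 × 49 = 98 ≡ 1 (mod 97)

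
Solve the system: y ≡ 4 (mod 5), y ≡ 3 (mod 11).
M = 5 × 11 = 55. M₁ = 11, y₁ ≡ 1 (mod 5). M₂ = 5, y₂ ≡ 9 (mod 11). y = 4×11×1 + 3×5×9 ≡ 14 (mod 55)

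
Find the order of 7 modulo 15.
Powers of 7 mod 15: 7^1≡7, 7^2≡4, 7^3≡13, 7^4≡1. So the order of 7 is 4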